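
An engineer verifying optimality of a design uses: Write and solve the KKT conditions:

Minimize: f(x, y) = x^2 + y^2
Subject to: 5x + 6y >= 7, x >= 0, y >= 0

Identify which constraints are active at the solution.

KKT conditions for min x^2 + y^2 s.t. 5x + 6y >= 7, x >= 0, y >= 0:
Stationarity: 2x = mu*5 + mu_x, 2y = mu*6 + mu_y, with mu, mu_x, mu_y >= 0
Complementary slackness: mu*(5x + 6y - 7) = 0, mu_x*x = 0, mu_y*y = 0
(0, 0) is infeasible (5*0 + 6*0 < 7), so if mu = 0 stationarity would force x = mu_x/2 >= 0, y = mu_y/2 >= 0 with mu_x*x = mu_y*y = 0, i.e. x = y = 0: contradiction. Hence mu > 0 and 5x + 6y = 7 is active.
Try x > 0, y > 0 (so mu_x = mu_y = 0): x = 5*mu/2, y = 6*mu/2
Substitute: 5*(5*mu/2) + 6*(6*mu/2) = 7
  mu*61/2 = 7 => mu = 14/61
x* = 35/61 > 0, y* = 42/61 > 0, consistent with mu_x = mu_y = 0.
f is convex and the constraints are linear, so this KKT point is the global minimum.
f* = 49/61
Active constraints: 5x + 6y >= 7 (holds with equality, mu = 14/61 > 0); x >= 0 and y >= 0 are inactive (mu_x = mu_y = 0).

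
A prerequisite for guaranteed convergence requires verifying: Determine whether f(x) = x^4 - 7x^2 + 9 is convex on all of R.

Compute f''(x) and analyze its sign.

f(x) = x^4 - 7x^2 + 9
f'(x) = 4x^3 + -14x
f''(x) = 12x^2 + -14
f''(0) = -14 < 0, so not convex near x = 0
Therefore, f is not globally convex on R.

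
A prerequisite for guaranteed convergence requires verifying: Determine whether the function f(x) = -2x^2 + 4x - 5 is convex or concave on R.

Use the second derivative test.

f(x) = -2x^2 + 4x - 5
f'(x) = -4x + 4
f''(x) = -4
Since f''(x) = -4 < 0 for all x, f is concave on R.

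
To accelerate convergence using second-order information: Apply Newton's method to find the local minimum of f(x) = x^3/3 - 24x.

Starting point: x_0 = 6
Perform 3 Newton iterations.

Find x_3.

f(x) = x^3/3 - 24x
f'(x) = x^2 - 24, f''(x) = 2x
Newton update: x_{n+1} = x_n - (x_n^2 - 24)/(2*x_n)
Step 1: x_0 = 6, f'=12, f''=12, x_1 = 5
Step 2: x_1 = 5, f'=1, f''=10, x_2 = 49/10
Step 3: x_2 = 49/10, f'=1/100, f''=49/5, x_3 = 4801/980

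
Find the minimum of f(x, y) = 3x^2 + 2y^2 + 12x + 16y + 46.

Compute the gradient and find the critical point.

f(x,y) = 3x^2 + 2y^2 + 12x + 16y + 46
df/dx = 6x + (12) = 0  =>  x = -2
df/dy = 4y + (16) = 0  =>  y = -4
f(-2, -4) = 3*(-2)^2 + 2*(-4)^2 + 12*(-2) + 16*(-4) + 46 = 2
Hessian is diagonal with entries 6, 4 > 0, so this is a minimum.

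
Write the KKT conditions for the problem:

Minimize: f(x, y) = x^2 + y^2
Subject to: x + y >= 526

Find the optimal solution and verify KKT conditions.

KKT conditions for min x^2 + y^2 s.t. x + y >= 526:
Stationarity: 2x = mu, 2y = mu
So x = y = mu/2.
Complementary slackness: mu*(x + y - 526) = 0
Primal feasibility: x + y >= 526; dual feasibility: mu >= 0
If mu = 0 then x = y = 0, but 0 + 0 < 526 is infeasible, so the constraint is active.
Constraint active: x + y = 2*(mu/2) = 526 => mu = 526
x = y = 263, f = 138338
Verify: stationarity 2*263 = 526 = mu; primal 263 + 263 = 526 >= 526; dual mu = 526 >= 0; complementary slackness 526*(526 - 526) = 0. All KKT conditions hold.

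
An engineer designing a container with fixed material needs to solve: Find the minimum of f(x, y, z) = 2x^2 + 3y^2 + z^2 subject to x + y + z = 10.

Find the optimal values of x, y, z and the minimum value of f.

Using Lagrange multipliers on f = 2x^2 + 3y^2 + z^2 with constraint x + y + z = 10:
Conditions: 2*2*x = lambda, 2*3*y = lambda, 2*1*z = lambda
So x = lambda/4, y = lambda/6, z = lambda/2
Substituting into constraint: lambda * (11/12) = 10
lambda = 120/11
x = 30/11, y = 20/11, z = 60/11
Minimum value = 600/11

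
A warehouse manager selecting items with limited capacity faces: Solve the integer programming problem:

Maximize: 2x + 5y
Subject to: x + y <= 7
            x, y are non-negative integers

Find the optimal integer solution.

Objective: 2x + 5y, constraint: x + y <= 7
Coefficient of y is 5 > coefficient of x is 2, so allocate the entire budget to y.
Optimal: x = 0, y = 7, value = 35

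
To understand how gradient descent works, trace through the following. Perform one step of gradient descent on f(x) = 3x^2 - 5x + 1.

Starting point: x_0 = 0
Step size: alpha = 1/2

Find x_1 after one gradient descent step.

f(x) = 3x^2 - 5x + 1
f'(x) = 6x - 5
f'(0) = 6*0 + (-5) = -5
x_1 = x_0 - alpha * f'(x_0) = 0 - 1/2 * -5 = 5/2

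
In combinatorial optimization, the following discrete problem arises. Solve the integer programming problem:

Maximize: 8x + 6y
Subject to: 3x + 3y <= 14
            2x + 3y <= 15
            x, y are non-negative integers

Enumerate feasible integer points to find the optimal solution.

Constraint 1: 3x + 3y <= 14
Constraint 2: 2x + 3y <= 15
Feasible x range (need y >= 0): 0 <= x <= min(14/3, 15/2) => x in {0, ..., 4}.
Enumerate feasible integer points row by row (the coefficient of y is 6 > 0, so for each x the largest feasible y gives the best value):
  x = 0: y <= min((14 - 3*0)/3, (15 - 2*0)/3) => y in {0, ..., 4}; best 8*0 + 6*4 = 24
  x = 1: y <= min((14 - 3*1)/3, (15 - 2*1)/3) => y in {0, ..., 3}; best 8*1 + 6*3 = 26
  x = 2: y <= min((14 - 3*2)/3, (15 - 2*2)/3) => y in {0, ..., 2}; best 8*2 + 6*2 = 28
  x = 3: y <= min((14 - 3*3)/3, (15 - 2*3)/3) => y in {0, ..., 1}; best 8*3 + 6*1 = 30
  x = 4: y <= min((14 - 3*4)/3, (15 - 2*4)/3) => y in {0}; best 8*4 + 6*0 = 32
The maximum 8x + 6y = 32 is achieved at x = 4, y = 0.
Check: 3*4 + 3*0 = 12 <= 14 and 2*4 + 3*0 = 8 <= 15.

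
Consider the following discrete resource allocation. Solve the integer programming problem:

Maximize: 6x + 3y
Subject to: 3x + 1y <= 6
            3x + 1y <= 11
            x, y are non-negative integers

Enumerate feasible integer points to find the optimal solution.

Constraint 1: 3x + 1y <= 6
Constraint 2: 3x + 1y <= 11
Feasible x range (need y >= 0): 0 <= x <= min(6/3, 11/3) => x in {0, ..., 2}.
Enumerate feasible integer points row by row (the coefficient of y is 3 > 0, so for each x the largest feasible y gives the best value):
  x = 0: y <= min((6 - 3*0)/1, (11 - 3*0)/1) => y in {0, ..., 6}; best 6*0 + 3*6 = 18
  x = 1: y <= min((6 - 3*1)/1, (11 - 3*1)/1) => y in {0, ..., 3}; best 6*1 + 3*3 = 15
  x = 2: y <= min((6 - 3*2)/1, (11 - 3*2)/1) => y in {0}; best 6*2 + 3*0 = 12
The maximum 6x + 3y = 18 is achieved at x = 0, y = 6.
Check: 3*0 + 1*6 = 6 <= 6 and 3*0 + 1*6 = 6 <= 11.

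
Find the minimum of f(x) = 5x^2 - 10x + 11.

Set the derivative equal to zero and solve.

f(x) = 5x^2 - 10x + 11
f'(x) = 10x + (-10) = 0
x = 10/10 = 1
f(1) = 6
Since f''(x) = 10 > 0, this is a minimum.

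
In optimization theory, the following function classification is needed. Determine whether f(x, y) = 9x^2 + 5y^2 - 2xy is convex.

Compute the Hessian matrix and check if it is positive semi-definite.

f(x,y) = 9x^2 + 5y^2 - 2xy
Hessian H = [[18, -2], [-2, 10]]
trace(H) = 28, det(H) = 176
Eigenvalues: (28 +/- sqrt(80)) / 2 = 18.47, 9.528
Since both eigenvalues > 0, f is convex.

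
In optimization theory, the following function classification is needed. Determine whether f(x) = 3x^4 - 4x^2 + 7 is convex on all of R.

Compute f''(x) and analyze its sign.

f(x) = 3x^4 - 4x^2 + 7
f'(x) = 12x^3 + -8x
f''(x) = 36x^2 + -8
f''(0) = -8 < 0, so not convex near x = 0
Therefore, f is not globally convex on R.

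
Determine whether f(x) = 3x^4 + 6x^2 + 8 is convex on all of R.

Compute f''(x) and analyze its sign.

f(x) = 3x^4 + 6x^2 + 8
f'(x) = 12x^3 + 12x
f''(x) = 36x^2 + 12
f''(x) = 36x^2 + 12 >= 12 > 0 for all x
Therefore, f is convex on R.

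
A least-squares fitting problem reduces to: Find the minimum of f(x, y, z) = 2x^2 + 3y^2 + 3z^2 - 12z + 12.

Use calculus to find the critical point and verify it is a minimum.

f(x,y,z) = 2x^2 + 3y^2 + 3z^2 - 12z + 12
df/dx = 4x + (0) = 0 => x = 0
df/dy = 6y + (0) = 0 => y = 0
df/dz = 6z + (-12) = 0 => z = 2
f(0,0,2) = 2*(0)^2 + 3*(0)^2 + 3*(2)^2 + -12*(2) + 12 = 0
Hessian is diagonal with entries 4, 6, 6 > 0, confirmed minimum.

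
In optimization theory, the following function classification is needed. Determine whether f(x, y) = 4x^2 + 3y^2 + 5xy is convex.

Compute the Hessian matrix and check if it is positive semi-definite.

f(x,y) = 4x^2 + 3y^2 + 5xy
Hessian H = [[8, 5], [5, 6]]
trace(H) = 14, det(H) = 23
Eigenvalues: (14 +/- sqrt(104)) / 2 = 12.1, 1.901
Since both eigenvalues > 0, f is convex.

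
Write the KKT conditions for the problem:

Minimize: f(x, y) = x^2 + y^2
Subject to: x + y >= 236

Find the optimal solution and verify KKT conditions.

KKT conditions for min x^2 + y^2 s.t. x + y >= 236:
Stationarity: 2x = mu, 2y = mu
So x = y = mu/2.
Complementary slackness: mu*(x + y - 236) = 0
Primal feasibility: x + y >= 236; dual feasibility: mu >= 0
If mu = 0 then x = y = 0, but 0 + 0 < 236 is infeasible, so the constraint is active.
Constraint active: x + y = 2*(mu/2) = 236 => mu = 236
x = y = 118, f = 27848
Verify: stationarity 2*118 = 236 = mu; primal 118 + 118 = 236 >= 236; dual mu = 236 >= 0; complementary slackness 236*(236 - 236) = 0. All KKT conditions hold.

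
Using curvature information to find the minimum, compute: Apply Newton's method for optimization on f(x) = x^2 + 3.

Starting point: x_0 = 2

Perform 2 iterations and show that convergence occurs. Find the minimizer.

f(x) = x^2 + 3, f'(x) = 2x + (0), f''(x) = 2
Step 1: f'(2) = 4, x_1 = 2 - 4/2 = 0
Step 2: f'(0) = 0, x_2 = 0 (converged)
Newton's method converges in 1 step for quadratics.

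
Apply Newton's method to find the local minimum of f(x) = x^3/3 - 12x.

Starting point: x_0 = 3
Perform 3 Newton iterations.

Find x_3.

f(x) = x^3/3 - 12x
f'(x) = x^2 - 12, f''(x) = 2x
Newton update: x_{n+1} = x_n - (x_n^2 - 12)/(2*x_n)
Step 1: x_0 = 3, f'=-3, f''=6, x_1 = 7/2
Step 2: x_1 = 7/2, f'=1/4, f''=7, x_2 = 97/28
Step 3: x_2 = 97/28, f'=1/784, f''=97/14, x_3 = 18817/5432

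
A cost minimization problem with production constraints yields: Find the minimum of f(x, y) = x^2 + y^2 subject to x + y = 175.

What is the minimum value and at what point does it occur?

Substitute y = 175 - x into f(x,y) = x^2 + y^2:
g(x) = x^2 + (175 - x)^2 = 2x^2 - 350x + 30625
g'(x) = 4x - 350 = 0  =>  x = 175/2
y = 175 - 175/2 = 175/2
Minimum value = (175/2)^2 + (175/2)^2 = 30625/2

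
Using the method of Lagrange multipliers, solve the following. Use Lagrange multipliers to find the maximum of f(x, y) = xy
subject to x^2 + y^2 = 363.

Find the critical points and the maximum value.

Lagrange conditions: y = 2*lambda*x and x = 2*lambda*y
If x = 0 then y = 0, violating the constraint, so x, y != 0.
Dividing: y/x = x/y => x^2 = y^2 => y = x or y = -x
Constraint: 2x^2 = 363 => x^2 = 363/2 => x = +/-sqrt(363/2)
Critical points: (sqrt(363/2), sqrt(363/2)), (-sqrt(363/2), -sqrt(363/2)), (sqrt(363/2), -sqrt(363/2)), (-sqrt(363/2), sqrt(363/2))
  y = x:  xy = x^2 = 363/2  at (sqrt(363/2), sqrt(363/2)) and (-sqrt(363/2), -sqrt(363/2))
  y = -x: xy = -x^2 = -363/2 at (sqrt(363/2), -sqrt(363/2)) and (-sqrt(363/2), sqrt(363/2))
Maximum xy = 363/2 at (sqrt(363/2), sqrt(363/2)) and (-sqrt(363/2), -sqrt(363/2))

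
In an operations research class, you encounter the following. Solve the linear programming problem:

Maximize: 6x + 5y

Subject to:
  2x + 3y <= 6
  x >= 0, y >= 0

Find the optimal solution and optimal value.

The feasible region has vertices at [(0, 0), (3, 0), (0, 2)].
Checking objective 6x + 5y at each vertex:
  (0, 0): 6*0 + 5*0 = 0
  (3, 0): 6*3 + 5*0 = 18
  (0, 2): 6*0 + 5*2 = 10
Maximum is 18 at (3, 0).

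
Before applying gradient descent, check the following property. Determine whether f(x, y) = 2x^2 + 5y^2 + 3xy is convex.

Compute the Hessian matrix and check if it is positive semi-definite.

f(x,y) = 2x^2 + 5y^2 + 3xy
Hessian H = [[4, 3], [3, 10]]
trace(H) = 14, det(H) = 31
Eigenvalues: (14 +/- sqrt(72)) / 2 = 11.24, 2.757
Since both eigenvalues > 0, f is convex.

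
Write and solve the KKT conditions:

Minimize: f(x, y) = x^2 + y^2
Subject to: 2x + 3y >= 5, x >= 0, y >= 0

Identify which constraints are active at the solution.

KKT conditions for min x^2 + y^2 s.t. 2x + 3y >= 5, x >= 0, y >= 0:
Stationarity: 2x = mu*2 + mu_x, 2y = mu*3 + mu_y, with mu, mu_x, mu_y >= 0
Complementary slackness: mu*(2x + 3y - 5) = 0, mu_x*x = 0, mu_y*y = 0
(0, 0) is infeasible (2*0 + 3*0 < 5), so if mu = 0 stationarity would force x = mu_x/2 >= 0, y = mu_y/2 >= 0 with mu_x*x = mu_y*y = 0, i.e. x = y = 0: contradiction. Hence mu > 0 and 2x + 3y = 5 is active.
Try x > 0, y > 0 (so mu_x = mu_y = 0): x = 2*mu/2, y = 3*mu/2
Substitute: 2*(2*mu/2) + 3*(3*mu/2) = 5
  mu*13/2 = 5 => mu = 10/13
x* = 10/13 > 0, y* = 15/13 > 0, consistent with mu_x = mu_y = 0.
f is convex and the constraints are linear, so this KKT point is the global minimum.
f* = 25/13
Active constraints: 2x + 3y >= 5 (holds with equality, mu = 10/13 > 0); x >= 0 and y >= 0 are inactive (mu_x = mu_y = 0).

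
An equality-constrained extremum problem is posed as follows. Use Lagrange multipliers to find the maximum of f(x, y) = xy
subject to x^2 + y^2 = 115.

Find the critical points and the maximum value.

Lagrange conditions: y = 2*lambda*x and x = 2*lambda*y
If x = 0 then y = 0, violating the constraint, so x, y != 0.
Dividing: y/x = x/y => x^2 = y^2 => y = x or y = -x
Constraint: 2x^2 = 115 => x^2 = 115/2 => x = +/-sqrt(115/2)
Critical points: (sqrt(115/2), sqrt(115/2)), (-sqrt(115/2), -sqrt(115/2)), (sqrt(115/2), -sqrt(115/2)), (-sqrt(115/2), sqrt(115/2))
  y = x:  xy = x^2 = 115/2  at (sqrt(115/2), sqrt(115/2)) and (-sqrt(115/2), -sqrt(115/2))
  y = -x: xy = -x^2 = -115/2 at (sqrt(115/2), -sqrt(115/2)) and (-sqrt(115/2), sqrt(115/2))
Maximum xy = 115/2 at (sqrt(115/2), sqrt(115/2)) and (-sqrt(115/2), -sqrt(115/2))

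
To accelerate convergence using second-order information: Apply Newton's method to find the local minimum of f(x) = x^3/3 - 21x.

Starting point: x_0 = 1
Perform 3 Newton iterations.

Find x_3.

f(x) = x^3/3 - 21x
f'(x) = x^2 - 21, f''(x) = 2x
Newton update: x_{n+1} = x_n - (x_n^2 - 21)/(2*x_n)
Step 1: x_0 = 1, f'=-20, f''=2, x_1 = 11
Step 2: x_1 = 11, f'=100, f''=22, x_2 = 71/11
Step 3: x_2 = 71/11, f'=2500/121, f''=142/11, x_3 = 3791/781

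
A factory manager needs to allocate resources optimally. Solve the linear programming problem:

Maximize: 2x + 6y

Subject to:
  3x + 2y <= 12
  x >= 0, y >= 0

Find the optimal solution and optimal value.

The feasible region has vertices at [(0, 0), (4, 0), (0, 6)].
Checking objective 2x + 6y at each vertex:
  (0, 0): 2*0 + 6*0 = 0
  (4, 0): 2*4 + 6*0 = 8
  (0, 6): 2*0 + 6*6 = 36
Maximum is 36 at (0, 6).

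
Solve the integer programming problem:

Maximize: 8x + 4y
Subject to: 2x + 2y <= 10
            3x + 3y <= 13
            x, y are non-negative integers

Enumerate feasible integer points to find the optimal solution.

Constraint 1: 2x + 2y <= 10
Constraint 2: 3x + 3y <= 13
Feasible x range (need y >= 0): 0 <= x <= min(10/2, 13/3) => x in {0, ..., 4}.
Enumerate feasible integer points row by row (the coefficient of y is 4 > 0, so for each x the largest feasible y gives the best value):
  x = 0: y <= min((10 - 2*0)/2, (13 - 3*0)/3) => y in {0, ..., 4}; best 8*0 + 4*4 = 16
  x = 1: y <= min((10 - 2*1)/2, (13 - 3*1)/3) => y in {0, ..., 3}; best 8*1 + 4*3 = 20
  x = 2: y <= min((10 - 2*2)/2, (13 - 3*2)/3) => y in {0, ..., 2}; best 8*2 + 4*2 = 24
  x = 3: y <= min((10 - 2*3)/2, (13 - 3*3)/3) => y in {0, ..., 1}; best 8*3 + 4*1 = 28
  x = 4: y <= min((10 - 2*4)/2, (13 - 3*4)/3) => y in {0}; best 8*4 + 4*0 = 32
The maximum 8x + 4y = 32 is achieved at x = 4, y = 0.
Check: 2*4 + 2*0 = 8 <= 10 and 3*4 + 3*0 = 12 <= 13.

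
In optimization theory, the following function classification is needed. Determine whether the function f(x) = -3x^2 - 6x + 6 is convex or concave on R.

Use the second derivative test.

f(x) = -3x^2 - 6x + 6
f'(x) = -6x - 6
f''(x) = -6
Since f''(x) = -6 < 0 for all x, f is concave on R.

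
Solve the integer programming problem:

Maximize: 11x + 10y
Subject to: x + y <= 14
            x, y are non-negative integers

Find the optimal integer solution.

Objective: 11x + 10y, constraint: x + y <= 14
Coefficient of x is 11 >= coefficient of y is 10, so allocate the entire budget to x.
Optimal: x = 14, y = 0, value = 154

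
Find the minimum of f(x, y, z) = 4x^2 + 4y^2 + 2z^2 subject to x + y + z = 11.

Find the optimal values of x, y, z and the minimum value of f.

Using Lagrange multipliers on f = 4x^2 + 4y^2 + 2z^2 with constraint x + y + z = 11:
Conditions: 2*4*x = lambda, 2*4*y = lambda, 2*2*z = lambda
So x = lambda/8, y = lambda/8, z = lambda/4
Substituting into constraint: lambda * (1/2) = 11
lambda = 22
x = 11/4, y = 11/4, z = 11/2
Minimum value = 121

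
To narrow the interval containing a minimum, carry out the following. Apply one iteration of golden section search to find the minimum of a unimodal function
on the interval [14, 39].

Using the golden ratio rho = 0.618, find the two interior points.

Golden section search on [14, 39].
Golden ratio rho = 0.618 (approx).
Interior points:
  x_1 = 14 + (1-0.618)*25 = 23.5500
  x_2 = 14 + 0.618*25 = 29.4500
Compare f(x_1) and f(x_2) to determine which subinterval to keep.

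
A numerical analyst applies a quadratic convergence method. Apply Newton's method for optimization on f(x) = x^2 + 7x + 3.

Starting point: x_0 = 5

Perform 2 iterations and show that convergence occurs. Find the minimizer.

f(x) = x^2 + 7x + 3, f'(x) = 2x + (7), f''(x) = 2
Step 1: f'(5) = 17, x_1 = 5 - 17/2 = -7/2
Step 2: f'(-7/2) = 0, x_2 = -7/2 (converged)
Newton's method converges in 1 step for quadratics.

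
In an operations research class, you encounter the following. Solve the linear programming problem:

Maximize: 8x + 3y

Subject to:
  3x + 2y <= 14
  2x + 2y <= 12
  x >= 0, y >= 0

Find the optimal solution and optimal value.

Feasible vertices: (0, 0), (0, 6), (2, 4), (14/3, 0)
Objective 8x + 3y at each:
  (0, 0): 0
  (0, 6): 18
  (2, 4): 28
  (14/3, 0): 112/3
Maximum is 112/3 at (14/3, 0).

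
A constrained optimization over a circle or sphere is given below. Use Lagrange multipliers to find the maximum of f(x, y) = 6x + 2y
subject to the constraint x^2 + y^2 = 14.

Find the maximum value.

Set up Lagrange conditions: grad f = lambda * grad g
  6 = 2*lambda*x
  2 = 2*lambda*y
From these: x/y = 6/2, so x = 6t, y = 2t for some t.
Substitute into constraint: (6t)^2 + (2t)^2 = 14
  t^2 * 40 = 14
  t = sqrt(14/40)
Maximum = 6*x + 2*y = (6^2 + 2^2)*t = 40 * sqrt(14/40) = sqrt(560)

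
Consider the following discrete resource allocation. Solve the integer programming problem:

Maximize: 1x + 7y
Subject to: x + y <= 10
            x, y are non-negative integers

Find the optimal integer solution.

Objective: 1x + 7y, constraint: x + y <= 10
Coefficient of y is 7 > coefficient of x is 1, so allocate the entire budget to y.
Optimal: x = 0, y = 10, value = 70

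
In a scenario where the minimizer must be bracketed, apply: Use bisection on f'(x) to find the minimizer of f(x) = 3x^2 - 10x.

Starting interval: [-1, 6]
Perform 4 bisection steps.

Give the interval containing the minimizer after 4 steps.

Finding critical point of f(x) = 3x^2 - 10x using bisection on f'(x) = 6x + -10.
f'(x) = 0 when x = 5/3.
Starting interval: [-1, 6]
Step 1: mid = 5/2, f'(mid) = 5, new interval = [-1, 5/2]
Step 2: mid = 3/4, f'(mid) = -11/2, new interval = [3/4, 5/2]
Step 3: mid = 13/8, f'(mid) = -1/4, new interval = [13/8, 5/2]
Step 4: mid = 33/16, f'(mid) = 19/8, new interval = [13/8, 33/16]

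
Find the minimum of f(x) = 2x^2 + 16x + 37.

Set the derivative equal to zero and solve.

f(x) = 2x^2 + 16x + 37
f'(x) = 4x + (16) = 0
x = -16/4 = -4
f(-4) = 5
Since f''(x) = 4 > 0, this is a minimum.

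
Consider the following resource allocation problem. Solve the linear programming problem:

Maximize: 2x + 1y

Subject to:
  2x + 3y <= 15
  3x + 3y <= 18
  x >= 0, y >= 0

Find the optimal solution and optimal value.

Feasible vertices: (0, 0), (0, 5), (3, 3), (6, 0)
Objective 2x + 1y at each:
  (0, 0): 0
  (0, 5): 5
  (3, 3): 9
  (6, 0): 12
Maximum is 12 at (6, 0).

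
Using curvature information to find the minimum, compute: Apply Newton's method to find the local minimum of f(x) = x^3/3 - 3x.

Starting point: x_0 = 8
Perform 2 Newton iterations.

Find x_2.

f(x) = x^3/3 - 3x
f'(x) = x^2 - 3, f''(x) = 2x
Newton update: x_{n+1} = x_n - (x_n^2 - 3)/(2*x_n)
Step 1: x_0 = 8, f'=61, f''=16, x_1 = 67/16
Step 2: x_1 = 67/16, f'=3721/256, f''=67/8, x_2 = 5257/2144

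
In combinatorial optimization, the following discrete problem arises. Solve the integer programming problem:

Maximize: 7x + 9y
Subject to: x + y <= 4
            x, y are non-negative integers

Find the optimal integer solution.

Objective: 7x + 9y, constraint: x + y <= 4
Coefficient of y is 9 > coefficient of x is 7, so allocate the entire budget to y.
Optimal: x = 0, y = 4, value = 36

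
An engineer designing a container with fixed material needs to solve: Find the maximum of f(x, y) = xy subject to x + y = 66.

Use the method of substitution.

Substitute y = 66 - x into f(x,y) = xy:
g(x) = x(66 - x) = 66x - x^2
g'(x) = 66 - 2x = 0  =>  x = 33
y = 66 - 33 = 33
Maximum value = 33 * 33 = 1089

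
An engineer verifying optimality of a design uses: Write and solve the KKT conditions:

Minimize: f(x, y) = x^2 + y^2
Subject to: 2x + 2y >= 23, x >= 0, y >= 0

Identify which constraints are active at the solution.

KKT conditions for min x^2 + y^2 s.t. 2x + 2y >= 23, x >= 0, y >= 0:
Stationarity: 2x = mu*2 + mu_x, 2y = mu*2 + mu_y, with mu, mu_x, mu_y >= 0
Complementary slackness: mu*(2x + 2y - 23) = 0, mu_x*x = 0, mu_y*y = 0
(0, 0) is infeasible (2*0 + 2*0 < 23), so if mu = 0 stationarity would force x = mu_x/2 >= 0, y = mu_y/2 >= 0 with mu_x*x = mu_y*y = 0, i.e. x = y = 0: contradiction. Hence mu > 0 and 2x + 2y = 23 is active.
Try x > 0, y > 0 (so mu_x = mu_y = 0): x = 2*mu/2, y = 2*mu/2
Substitute: 2*(2*mu/2) + 2*(2*mu/2) = 23
  mu*8/2 = 23 => mu = 23/4
x* = 23/4 > 0, y* = 23/4 > 0, consistent with mu_x = mu_y = 0.
f is convex and the constraints are linear, so this KKT point is the global minimum.
f* = 529/8
Active constraints: 2x + 2y >= 23 (holds with equality, mu = 23/4 > 0); x >= 0 and y >= 0 are inactive (mu_x = mu_y = 0).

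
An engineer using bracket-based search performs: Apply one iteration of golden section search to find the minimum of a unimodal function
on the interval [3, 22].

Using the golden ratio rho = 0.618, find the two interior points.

Golden section search on [3, 22].
Golden ratio rho = 0.618 (approx).
Interior points:
  x_1 = 3 + (1-0.618)*19 = 10.2580
  x_2 = 3 + 0.618*19 = 14.7420
Compare f(x_1) and f(x_2) to determine which subinterval to keep.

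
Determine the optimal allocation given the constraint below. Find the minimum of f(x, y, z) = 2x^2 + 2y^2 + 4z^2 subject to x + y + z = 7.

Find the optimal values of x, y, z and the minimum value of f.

Using Lagrange multipliers on f = 2x^2 + 2y^2 + 4z^2 with constraint x + y + z = 7:
Conditions: 2*2*x = lambda, 2*2*y = lambda, 2*4*z = lambda
So x = lambda/4, y = lambda/4, z = lambda/8
Substituting into constraint: lambda * (5/8) = 7
lambda = 56/5
x = 14/5, y = 14/5, z = 7/5
Minimum value = 196/5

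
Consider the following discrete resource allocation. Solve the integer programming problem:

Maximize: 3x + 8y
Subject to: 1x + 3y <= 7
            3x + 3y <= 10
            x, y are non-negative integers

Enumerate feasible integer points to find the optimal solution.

Constraint 1: 1x + 3y <= 7
Constraint 2: 3x + 3y <= 10
Feasible x range (need y >= 0): 0 <= x <= min(7/1, 10/3) => x in {0, ..., 3}.
Enumerate feasible integer points row by row (the coefficient of y is 8 > 0, so for each x the largest feasible y gives the best value):
  x = 0: y <= min((7 - 1*0)/3, (10 - 3*0)/3) => y in {0, ..., 2}; best 3*0 + 8*2 = 16
  x = 1: y <= min((7 - 1*1)/3, (10 - 3*1)/3) => y in {0, ..., 2}; best 3*1 + 8*2 = 19
  x = 2: y <= min((7 - 1*2)/3, (10 - 3*2)/3) => y in {0, ..., 1}; best 3*2 + 8*1 = 14
  x = 3: y <= min((7 - 1*3)/3, (10 - 3*3)/3) => y in {0}; best 3*3 + 8*0 = 9
The maximum 3x + 8y = 19 is achieved at x = 1, y = 2.
Check: 1*1 + 3*2 = 7 <= 7 and 3*1 + 3*2 = 9 <= 10.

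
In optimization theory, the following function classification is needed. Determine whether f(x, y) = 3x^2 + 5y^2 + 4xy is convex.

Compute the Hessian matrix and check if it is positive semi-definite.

f(x,y) = 3x^2 + 5y^2 + 4xy
Hessian H = [[6, 4], [4, 10]]
trace(H) = 16, det(H) = 44
Eigenvalues: (16 +/- sqrt(80)) / 2 = 12.47, 3.528
Since both eigenvalues > 0, f is convex.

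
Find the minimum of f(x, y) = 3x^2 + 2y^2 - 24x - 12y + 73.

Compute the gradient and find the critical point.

f(x,y) = 3x^2 + 2y^2 - 24x - 12y + 73
df/dx = 6x + (-24) = 0  =>  x = 4
df/dy = 4y + (-12) = 0  =>  y = 3
f(4, 3) = 3*(4)^2 + 2*(3)^2 + -24*(4) + -12*(3) + 73 = 7
Hessian is diagonal with entries 6, 4 > 0, so this is a minimum.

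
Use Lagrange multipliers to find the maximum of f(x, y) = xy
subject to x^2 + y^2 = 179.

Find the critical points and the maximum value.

Lagrange conditions: y = 2*lambda*x and x = 2*lambda*y
If x = 0 then y = 0, violating the constraint, so x, y != 0.
Dividing: y/x = x/y => x^2 = y^2 => y = x or y = -x
Constraint: 2x^2 = 179 => x^2 = 179/2 => x = +/-sqrt(179/2)
Critical points: (sqrt(179/2), sqrt(179/2)), (-sqrt(179/2), -sqrt(179/2)), (sqrt(179/2), -sqrt(179/2)), (-sqrt(179/2), sqrt(179/2))
  y = x:  xy = x^2 = 179/2  at (sqrt(179/2), sqrt(179/2)) and (-sqrt(179/2), -sqrt(179/2))
  y = -x: xy = -x^2 = -179/2 at (sqrt(179/2), -sqrt(179/2)) and (-sqrt(179/2), sqrt(179/2))
Maximum xy = 179/2 at (sqrt(179/2), sqrt(179/2)) and (-sqrt(179/2), -sqrt(179/2))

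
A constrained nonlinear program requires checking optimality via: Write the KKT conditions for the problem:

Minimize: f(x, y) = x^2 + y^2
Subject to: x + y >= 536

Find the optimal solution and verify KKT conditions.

KKT conditions for min x^2 + y^2 s.t. x + y >= 536:
Stationarity: 2x = mu, 2y = mu
So x = y = mu/2.
Complementary slackness: mu*(x + y - 536) = 0
Primal feasibility: x + y >= 536; dual feasibility: mu >= 0
If mu = 0 then x = y = 0, but 0 + 0 < 536 is infeasible, so the constraint is active.
Constraint active: x + y = 2*(mu/2) = 536 => mu = 536
x = y = 268, f = 143648
Verify: stationarity 2*268 = 536 = mu; primal 268 + 268 = 536 >= 536; dual mu = 536 >= 0; complementary slackness 536*(536 - 536) = 0. All KKT conditions hold.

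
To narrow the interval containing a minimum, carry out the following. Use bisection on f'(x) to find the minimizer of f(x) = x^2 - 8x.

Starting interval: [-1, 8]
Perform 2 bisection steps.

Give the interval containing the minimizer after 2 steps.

Finding critical point of f(x) = x^2 - 8x using bisection on f'(x) = 2x + -8.
f'(x) = 0 when x = 4.
Starting interval: [-1, 8]
Step 1: mid = 7/2, f'(mid) = -1, new interval = [7/2, 8]
Step 2: mid = 23/4, f'(mid) = 7/2, new interval = [7/2, 23/4]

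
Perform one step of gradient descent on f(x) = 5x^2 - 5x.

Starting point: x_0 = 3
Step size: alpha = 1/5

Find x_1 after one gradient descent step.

f(x) = 5x^2 - 5x
f'(x) = 10x - 5
f'(3) = 10*3 + (-5) = 25
x_1 = x_0 - alpha * f'(x_0) = 3 - 1/5 * 25 = -2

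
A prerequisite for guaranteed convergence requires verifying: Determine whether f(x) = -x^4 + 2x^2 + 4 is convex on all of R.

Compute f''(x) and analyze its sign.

f(x) = -x^4 + 2x^2 + 4
f'(x) = -4x^3 + 4x
f''(x) = -12x^2 + 4
f''(x) = -12x^2 + 4 -> -inf as |x| -> inf
Therefore, f is not globally convex on R.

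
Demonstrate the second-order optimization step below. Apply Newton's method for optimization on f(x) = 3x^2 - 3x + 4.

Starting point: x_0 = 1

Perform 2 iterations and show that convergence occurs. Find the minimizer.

f(x) = 3x^2 - 3x + 4, f'(x) = 6x + (-3), f''(x) = 6
Step 1: f'(1) = 3, x_1 = 1 - 3/6 = 1/2
Step 2: f'(1/2) = 0, x_2 = 1/2 (converged)
Newton's method converges in 1 step for quadratics.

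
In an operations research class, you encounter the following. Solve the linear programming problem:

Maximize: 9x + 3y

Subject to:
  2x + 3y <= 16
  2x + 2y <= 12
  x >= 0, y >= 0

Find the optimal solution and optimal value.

Feasible vertices: (0, 0), (0, 16/3), (2, 4), (6, 0)
Objective 9x + 3y at each:
  (0, 0): 0
  (0, 16/3): 16
  (2, 4): 30
  (6, 0): 54
Maximum is 54 at (6, 0).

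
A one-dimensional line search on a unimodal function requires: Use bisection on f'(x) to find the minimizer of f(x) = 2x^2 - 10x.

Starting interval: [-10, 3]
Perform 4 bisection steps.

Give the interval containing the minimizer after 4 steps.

Finding critical point of f(x) = 2x^2 - 10x using bisection on f'(x) = 4x + -10.
f'(x) = 0 when x = 5/2.
Starting interval: [-10, 3]
Step 1: mid = -7/2, f'(mid) = -24, new interval = [-7/2, 3]
Step 2: mid = -1/4, f'(mid) = -11, new interval = [-1/4, 3]
Step 3: mid = 11/8, f'(mid) = -9/2, new interval = [11/8, 3]
Step 4: mid = 35/16, f'(mid) = -5/4, new interval = [35/16, 3]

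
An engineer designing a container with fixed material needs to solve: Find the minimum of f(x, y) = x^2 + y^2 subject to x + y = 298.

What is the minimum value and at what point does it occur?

Substitute y = 298 - x into f(x,y) = x^2 + y^2:
g(x) = x^2 + (298 - x)^2 = 2x^2 - 596x + 88804
g'(x) = 4x - 596 = 0  =>  x = 149
y = 298 - 149 = 149
Minimum value = 149^2 + 149^2 = 44402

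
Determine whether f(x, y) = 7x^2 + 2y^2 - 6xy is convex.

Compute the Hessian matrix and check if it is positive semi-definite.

f(x,y) = 7x^2 + 2y^2 - 6xy
Hessian H = [[14, -6], [-6, 4]]
trace(H) = 18, det(H) = 20
Eigenvalues: (18 +/- sqrt(244)) / 2 = 16.81, 1.19
Since both eigenvalues > 0, f is convex.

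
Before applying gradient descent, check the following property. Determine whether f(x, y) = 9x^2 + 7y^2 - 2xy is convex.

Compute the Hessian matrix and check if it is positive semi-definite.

f(x,y) = 9x^2 + 7y^2 - 2xy
Hessian H = [[18, -2], [-2, 14]]
trace(H) = 32, det(H) = 248
Eigenvalues: (32 +/- sqrt(32)) / 2 = 18.83, 13.17
Since both eigenvalues > 0, f is convex.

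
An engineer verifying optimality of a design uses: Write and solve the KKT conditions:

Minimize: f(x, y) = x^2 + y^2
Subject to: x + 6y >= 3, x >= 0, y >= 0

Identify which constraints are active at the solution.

KKT conditions for min x^2 + y^2 s.t. 1x + 6y >= 3, x >= 0, y >= 0:
Stationarity: 2x = mu*1 + mu_x, 2y = mu*6 + mu_y, with mu, mu_x, mu_y >= 0
Complementary slackness: mu*(x + 6y - 3) = 0, mu_x*x = 0, mu_y*y = 0
(0, 0) is infeasible (1*0 + 6*0 < 3), so if mu = 0 stationarity would force x = mu_x/2 >= 0, y = mu_y/2 >= 0 with mu_x*x = mu_y*y = 0, i.e. x = y = 0: contradiction. Hence mu > 0 and x + 6y = 3 is active.
Try x > 0, y > 0 (so mu_x = mu_y = 0): x = 1*mu/2, y = 6*mu/2
Substitute: 1*(1*mu/2) + 6*(6*mu/2) = 3
  mu*37/2 = 3 => mu = 6/37
x* = 3/37 > 0, y* = 18/37 > 0, consistent with mu_x = mu_y = 0.
f is convex and the constraints are linear, so this KKT point is the global minimum.
f* = 9/37
Active constraints: x + 6y >= 3 (holds with equality, mu = 6/37 > 0); x >= 0 and y >= 0 are inactive (mu_x = mu_y = 0).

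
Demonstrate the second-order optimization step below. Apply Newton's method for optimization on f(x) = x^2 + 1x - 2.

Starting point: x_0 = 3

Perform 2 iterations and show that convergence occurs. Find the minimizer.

f(x) = x^2 + 1x - 2, f'(x) = 2x + (1), f''(x) = 2
Step 1: f'(3) = 7, x_1 = 3 - 7/2 = -1/2
Step 2: f'(-1/2) = 0, x_2 = -1/2 (converged)
Newton's method converges in 1 step for quadratics.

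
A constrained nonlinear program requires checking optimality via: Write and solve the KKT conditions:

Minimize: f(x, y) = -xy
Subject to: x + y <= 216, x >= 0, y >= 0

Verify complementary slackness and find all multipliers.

Problem: min -xy s.t. x + y <= 216 (multiplier lambda), x >= 0 (mu_x), y >= 0 (mu_y)
KKT stationarity: -y + lambda - mu_x = 0, -x + lambda - mu_y = 0, with lambda, mu_x, mu_y >= 0
Complementary slackness: lambda*(x + y - 216) = 0, mu_x*x = 0, mu_y*y = 0
If lambda = 0: y = -mu_x <= 0 and x = -mu_y <= 0 force x = y = 0 with f = 0; but x = y = 108 is feasible with f = -11664 < 0, so this is not the minimum. Hence lambda > 0 and x + y = 216.
Try x > 0, y > 0 (so mu_x = mu_y = 0): y = lambda, x = lambda => x = y = lambda
x + y = 216 => 2*lambda = 216 => lambda = 108
x* = y* = 108 > 0, consistent with mu_x = mu_y = 0.
(Any feasible point with x = 0 or y = 0 has f = 0 > -11664, so the minimum is not on those boundaries.)
min(-xy) = -11664 (i.e. max xy = 11664)
Multipliers: lambda = 108, mu_x = 0, mu_y = 0
Complementary slackness: lambda*(x + y - 216) = 108*(108 + 108 - 216) = 0, mu_x*x = 0*108 = 0, mu_y*y = 0*108 = 0. Satisfied.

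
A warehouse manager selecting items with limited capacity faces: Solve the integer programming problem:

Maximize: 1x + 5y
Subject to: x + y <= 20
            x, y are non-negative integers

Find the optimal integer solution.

Objective: 1x + 5y, constraint: x + y <= 20
Coefficient of y is 5 > coefficient of x is 1, so allocate the entire budget to y.
Optimal: x = 0, y = 20, value = 100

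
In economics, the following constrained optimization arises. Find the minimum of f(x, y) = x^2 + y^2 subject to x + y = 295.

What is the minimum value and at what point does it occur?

Substitute y = 295 - x into f(x,y) = x^2 + y^2:
g(x) = x^2 + (295 - x)^2 = 2x^2 - 590x + 87025
g'(x) = 4x - 590 = 0  =>  x = 295/2
y = 295 - 295/2 = 295/2
Minimum value = (295/2)^2 + (295/2)^2 = 87025/2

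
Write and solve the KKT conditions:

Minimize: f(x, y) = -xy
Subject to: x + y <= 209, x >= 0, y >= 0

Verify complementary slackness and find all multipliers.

Problem: min -xy s.t. x + y <= 209 (multiplier lambda), x >= 0 (mu_x), y >= 0 (mu_y)
KKT stationarity: -y + lambda - mu_x = 0, -x + lambda - mu_y = 0, with lambda, mu_x, mu_y >= 0
Complementary slackness: lambda*(x + y - 209) = 0, mu_x*x = 0, mu_y*y = 0
If lambda = 0: y = -mu_x <= 0 and x = -mu_y <= 0 force x = y = 0 with f = 0; but x = y = 209/2 is feasible with f = -43681/4 < 0, so this is not the minimum. Hence lambda > 0 and x + y = 209.
Try x > 0, y > 0 (so mu_x = mu_y = 0): y = lambda, x = lambda => x = y = lambda
x + y = 209 => 2*lambda = 209 => lambda = 209/2
x* = y* = 209/2 > 0, consistent with mu_x = mu_y = 0.
(Any feasible point with x = 0 or y = 0 has f = 0 > -43681/4, so the minimum is not on those boundaries.)
min(-xy) = -43681/4 (i.e. max xy = 43681/4)
Multipliers: lambda = 209/2, mu_x = 0, mu_y = 0
Complementary slackness: lambda*(x + y - 209) = 209/2*(209/2 + 209/2 - 209) = 0, mu_x*x = 0*209/2 = 0, mu_y*y = 0*209/2 = 0. Satisfied.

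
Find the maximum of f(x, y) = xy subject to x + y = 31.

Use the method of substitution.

Substitute y = 31 - x into f(x,y) = xy:
g(x) = x(31 - x) = 31x - x^2
g'(x) = 31 - 2x = 0  =>  x = 31/2
y = 31 - 31/2 = 31/2
Maximum value = (31/2) * (31/2) = 961/4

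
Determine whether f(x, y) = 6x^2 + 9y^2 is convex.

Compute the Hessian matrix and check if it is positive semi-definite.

f(x,y) = 6x^2 + 9y^2
Hessian H = [[12, 0], [0, 18]]
trace(H) = 30, det(H) = 216
Eigenvalues: (30 +/- sqrt(36)) / 2 = 18, 12
Since both eigenvalues > 0, f is convex.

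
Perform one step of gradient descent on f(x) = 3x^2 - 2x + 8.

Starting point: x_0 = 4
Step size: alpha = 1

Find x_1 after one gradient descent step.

f(x) = 3x^2 - 2x + 8
f'(x) = 6x - 2
f'(4) = 6*4 + (-2) = 22
x_1 = x_0 - alpha * f'(x_0) = 4 - 1 * 22 = -18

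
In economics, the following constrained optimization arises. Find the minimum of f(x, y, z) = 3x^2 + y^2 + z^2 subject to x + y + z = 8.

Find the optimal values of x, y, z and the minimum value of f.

Using Lagrange multipliers on f = 3x^2 + y^2 + z^2 with constraint x + y + z = 8:
Conditions: 2*3*x = lambda, 2*1*y = lambda, 2*1*z = lambda
So x = lambda/6, y = lambda/2, z = lambda/2
Substituting into constraint: lambda * (7/6) = 8
lambda = 48/7
x = 8/7, y = 24/7, z = 24/7
Minimum value = 192/7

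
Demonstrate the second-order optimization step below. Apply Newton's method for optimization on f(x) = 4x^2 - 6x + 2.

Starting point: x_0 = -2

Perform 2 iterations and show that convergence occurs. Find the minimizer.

f(x) = 4x^2 - 6x + 2, f'(x) = 8x + (-6), f''(x) = 8
Step 1: f'(-2) = -22, x_1 = -2 - -22/8 = 3/4
Step 2: f'(3/4) = 0, x_2 = 3/4 (converged)
Newton's method converges in 1 step for quadratics.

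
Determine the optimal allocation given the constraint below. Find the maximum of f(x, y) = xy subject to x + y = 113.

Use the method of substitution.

Substitute y = 113 - x into f(x,y) = xy:
g(x) = x(113 - x) = 113x - x^2
g'(x) = 113 - 2x = 0  =>  x = 113/2
y = 113 - 113/2 = 113/2
Maximum value = (113/2) * (113/2) = 12769/4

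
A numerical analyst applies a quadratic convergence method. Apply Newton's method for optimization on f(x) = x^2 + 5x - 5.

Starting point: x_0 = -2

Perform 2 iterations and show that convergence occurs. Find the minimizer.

f(x) = x^2 + 5x - 5, f'(x) = 2x + (5), f''(x) = 2
Step 1: f'(-2) = 1, x_1 = -2 - 1/2 = -5/2
Step 2: f'(-5/2) = 0, x_2 = -5/2 (converged)
Newton's method converges in 1 step for quadratics.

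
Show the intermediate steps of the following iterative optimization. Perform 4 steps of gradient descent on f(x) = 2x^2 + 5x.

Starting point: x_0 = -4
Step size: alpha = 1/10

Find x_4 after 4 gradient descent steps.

f(x) = 2x^2 + 5x, f'(x) = 4x + (5)
Step 1: f'(-4) = -11, x_1 = -4 - 1/10 * -11 = -29/10
Step 2: f'(-29/10) = -33/5, x_2 = -29/10 - 1/10 * -33/5 = -56/25
Step 3: f'(-56/25) = -99/25, x_3 = -56/25 - 1/10 * -99/25 = -461/250
Step 4: f'(-461/250) = -297/125, x_4 = -461/250 - 1/10 * -297/125 = -1004/625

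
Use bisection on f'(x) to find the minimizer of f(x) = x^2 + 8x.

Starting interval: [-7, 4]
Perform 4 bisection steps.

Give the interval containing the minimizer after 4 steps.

Finding critical point of f(x) = x^2 + 8x using bisection on f'(x) = 2x + 8.
f'(x) = 0 when x = -4.
Starting interval: [-7, 4]
Step 1: mid = -3/2, f'(mid) = 5, new interval = [-7, -3/2]
Step 2: mid = -17/4, f'(mid) = -1/2, new interval = [-17/4, -3/2]
Step 3: mid = -23/8, f'(mid) = 9/4, new interval = [-17/4, -23/8]
Step 4: mid = -57/16, f'(mid) = 7/8, new interval = [-17/4, -57/16]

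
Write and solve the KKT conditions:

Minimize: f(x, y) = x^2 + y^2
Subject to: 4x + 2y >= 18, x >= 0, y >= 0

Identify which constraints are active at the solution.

KKT conditions for min x^2 + y^2 s.t. 4x + 2y >= 18, x >= 0, y >= 0:
Stationarity: 2x = mu*4 + mu_x, 2y = mu*2 + mu_y, with mu, mu_x, mu_y >= 0
Complementary slackness: mu*(4x + 2y - 18) = 0, mu_x*x = 0, mu_y*y = 0
(0, 0) is infeasible (4*0 + 2*0 < 18), so if mu = 0 stationarity would force x = mu_x/2 >= 0, y = mu_y/2 >= 0 with mu_x*x = mu_y*y = 0, i.e. x = y = 0: contradiction. Hence mu > 0 and 4x + 2y = 18 is active.
Try x > 0, y > 0 (so mu_x = mu_y = 0): x = 4*mu/2, y = 2*mu/2
Substitute: 4*(4*mu/2) + 2*(2*mu/2) = 18
  mu*20/2 = 18 => mu = 9/5
x* = 18/5 > 0, y* = 9/5 > 0, consistent with mu_x = mu_y = 0.
f is convex and the constraints are linear, so this KKT point is the global minimum.
f* = 81/5
Active constraints: 4x + 2y >= 18 (holds with equality, mu = 9/5 > 0); x >= 0 and y >= 0 are inactive (mu_x = mu_y = 0).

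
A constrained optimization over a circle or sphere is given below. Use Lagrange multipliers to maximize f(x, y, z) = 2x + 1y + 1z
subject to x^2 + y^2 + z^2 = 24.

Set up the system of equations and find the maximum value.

Lagrange conditions: 2 = 2*lambda*x, 1 = 2*lambda*y, 1 = 2*lambda*z
So x:2 = y:1 = z:1, i.e. x = 2t, y = 1t, z = 1t
Constraint: t^2*(2^2 + 1^2 + 1^2) = 24
  t^2 * 6 = 24  =>  t = sqrt(4)
Maximum = 2*2t + 1*1t + 1*1t = 6*sqrt(4) = 12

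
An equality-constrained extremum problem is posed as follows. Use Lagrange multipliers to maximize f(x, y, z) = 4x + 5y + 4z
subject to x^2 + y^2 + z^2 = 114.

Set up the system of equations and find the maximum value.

Lagrange conditions: 4 = 2*lambda*x, 5 = 2*lambda*y, 4 = 2*lambda*z
So x:4 = y:5 = z:4, i.e. x = 4t, y = 5t, z = 4t
Constraint: t^2*(4^2 + 5^2 + 4^2) = 114
  t^2 * 57 = 114  =>  t = sqrt(2)
Maximum = 4*4t + 5*5t + 4*4t = 57*sqrt(2) = sqrt(6498)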